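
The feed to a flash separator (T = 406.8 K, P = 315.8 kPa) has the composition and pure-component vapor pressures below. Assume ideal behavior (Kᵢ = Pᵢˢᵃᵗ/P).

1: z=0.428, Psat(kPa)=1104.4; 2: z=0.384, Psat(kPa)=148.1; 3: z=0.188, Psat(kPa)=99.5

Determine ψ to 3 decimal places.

Raoult's law: Kᵢ = Pᵢˢᵃᵗ/P = Pᵢˢᵃᵗ/315.8.
  K_1 = 1104.4/315.8 = 3.49715, K_2 = 148.1/315.8 = 0.46897, K_3 = 99.5/315.8 = 0.31507
Rachford–Rice: g(ψ) = Σ zᵢ(Kᵢ−1)/(1+ψ(Kᵢ−1)) = 0.
Check two-phase: ΣzᵢKᵢ = 1.736 > 1 and Σzᵢ/Kᵢ = 1.538 > 1, so g(0) = 0.736 > 0 and g(1) = -0.538 < 0.
Newton–Raphson from ψ = 0.68:
  ψ = 0.680: g = -0.1641, g' = -0.941 → ψ = 0.506
  ψ = 0.506: g = -0.0034, g' = -0.930 → ψ = 0.502
Converged at ψ = 0.502.

ψ = 0.502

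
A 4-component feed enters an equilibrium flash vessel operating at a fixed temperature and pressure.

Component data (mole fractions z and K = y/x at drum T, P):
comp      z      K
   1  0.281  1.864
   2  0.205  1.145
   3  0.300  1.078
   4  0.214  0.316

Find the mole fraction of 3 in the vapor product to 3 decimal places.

y_3 = 0.311

Newton–Raphson from ψ = 0.5:
  ψ = 0.500: g = -0.0027, g' = -0.339 → ψ = 0.492
Converged at ψ = 0.492.
Compositions from xᵢ = zᵢ/(1+ψ(Kᵢ−1)), yᵢ = Kᵢxᵢ:
  1: x = 0.197, y = 0.368
  2: x = 0.191, y = 0.219
  3: x = 0.289, y = 0.311
  4: x = 0.323, y = 0.102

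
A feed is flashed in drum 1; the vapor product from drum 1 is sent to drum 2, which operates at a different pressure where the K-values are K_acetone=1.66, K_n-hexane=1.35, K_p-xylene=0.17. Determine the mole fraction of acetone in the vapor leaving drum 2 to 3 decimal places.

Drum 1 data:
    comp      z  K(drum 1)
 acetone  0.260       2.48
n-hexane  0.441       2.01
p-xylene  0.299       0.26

y_acetone (drum 2) = 0.368

Drum 1:
Rachford–Rice: g(ψ₁) = Σ zᵢ(Kᵢ−1)/(1+ψ₁(Kᵢ−1)) = 0.
Feasibility: ΣzᵢKᵢ = 1.609, Σzᵢ/Kᵢ = 1.474 — both > 1, two phases present.
Iterate (Newton) starting at ψ₁ = 0.5:
  ψ₁ = 0.500: g = 0.1659, g' = -0.799 → ψ₁ = 0.708
  ψ₁ = 0.708: g = -0.0167, g' = -1.010 → ψ₁ = 0.691
Converged at ψ₁ = 0.691.
Drum-1 compositions:
  acetone: x = 0.129, y = 0.319
  n-hexane: x = 0.260, y = 0.522
  p-xylene: x = 0.612, y = 0.159
Drum-2 feed = drum-1 vapor: z₂ = (0.3188, 0.5221, 0.1590).
Drum 2:
Iterate (Newton) starting at ψ₂ = 0.5:
  ψ₂ = 0.500: g = 0.0881, g' = -0.445 → ψ₂ = 0.698
  ψ₂ = 0.698: g = -0.0229, g' = -0.726 → ψ₂ = 0.666
  ψ₂ = 0.666: g = -0.0011, g' = -0.658 → ψ₂ = 0.665
Converged at ψ₂ = 0.665.
  acetone: x = 0.222, y = 0.368
  n-hexane: x = 0.424, y = 0.572
  p-xylene: x = 0.355, y = 0.060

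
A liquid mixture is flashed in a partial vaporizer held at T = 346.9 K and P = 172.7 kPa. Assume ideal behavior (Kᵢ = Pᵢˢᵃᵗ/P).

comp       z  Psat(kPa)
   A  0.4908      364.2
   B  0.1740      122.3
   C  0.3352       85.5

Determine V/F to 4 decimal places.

V/F = 0.6540

Raoult's law: Kᵢ = Pᵢˢᵃᵗ/P = Pᵢˢᵃᵗ/172.7.
  K_A = 364.2/172.7 = 2.108859, K_B = 122.3/172.7 = 0.708164, K_C = 85.5/172.7 = 0.495078
Rachford–Rice: g(V/F) = Σ zᵢ(Kᵢ−1)/(1+V/F(Kᵢ−1)) = 0.
Feasibility: ΣzᵢKᵢ = 1.3242, Σzᵢ/Kᵢ = 1.1555 — both > 1, two phases present.
Newton iteration, V/F⁰ = 0.5:
  V/F = 0.5000: g = 0.06425, g' = -0.4230 → V/F = 0.6519
  V/F = 0.6519: g = 0.00088, g' = -0.4158 → V/F = 0.6540
Converged at V/F = 0.6540.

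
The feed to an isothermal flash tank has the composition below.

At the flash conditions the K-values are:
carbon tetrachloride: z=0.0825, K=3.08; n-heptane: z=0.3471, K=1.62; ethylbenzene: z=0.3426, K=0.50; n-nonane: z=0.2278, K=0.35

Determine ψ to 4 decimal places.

ψ = 0.1107

Rachford–Rice: g(ψ) = Σ zᵢ(Kᵢ−1)/(1+ψ(Kᵢ−1)) = 0.
Check two-phase: ΣzᵢKᵢ = 1.0674 > 1 and Σzᵢ/Kᵢ = 1.5771 > 1, so g(0) = 0.0674 > 0 and g(1) = -0.5771 < 0.
Iterate (Newton) starting at ψ = 0.31:
  ψ = 0.3100: g = -0.10332, g' = -0.4967 → ψ = 0.1020
  ψ = 0.1020: g = 0.00488, g' = -0.5665 → ψ = 0.1106
  ψ = 0.1106: g = 0.00003, g' = -0.5605 → ψ = 0.1107
Converged at ψ = 0.1107.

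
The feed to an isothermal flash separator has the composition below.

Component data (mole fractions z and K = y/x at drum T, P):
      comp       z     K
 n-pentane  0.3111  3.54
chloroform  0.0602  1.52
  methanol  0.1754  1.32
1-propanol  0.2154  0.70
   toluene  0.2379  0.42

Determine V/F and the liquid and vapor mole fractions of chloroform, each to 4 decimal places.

V/F = 0.7725, x_chloroform = 0.0429, y_chloroform = 0.0653

Rachford–Rice: g(V/F) = Σ zᵢ(Kᵢ−1)/(1+V/F(Kᵢ−1)) = 0.
Feasibility: ΣzᵢKᵢ = 1.6750, Σzᵢ/Kᵢ = 1.1345 — both > 1, two phases present.
Iterate (Newton) starting at V/F = 0.33:
  V/F = 0.3300: g = 0.26500, g' = -0.7668 → V/F = 0.6756
  V/F = 0.6756: g = 0.05233, g' = -0.5400 → V/F = 0.7725
Converged at V/F = 0.7725.
Compositions from xᵢ = zᵢ/(1+V/F(Kᵢ−1)), yᵢ = Kᵢxᵢ:
  n-pentane: x = 0.1050, y = 0.3718
  chloroform: x = 0.0429, y = 0.0653
  methanol: x = 0.1406, y = 0.1856
  1-propanol: x = 0.2804, y = 0.1963
  toluene: x = 0.4310, y = 0.1810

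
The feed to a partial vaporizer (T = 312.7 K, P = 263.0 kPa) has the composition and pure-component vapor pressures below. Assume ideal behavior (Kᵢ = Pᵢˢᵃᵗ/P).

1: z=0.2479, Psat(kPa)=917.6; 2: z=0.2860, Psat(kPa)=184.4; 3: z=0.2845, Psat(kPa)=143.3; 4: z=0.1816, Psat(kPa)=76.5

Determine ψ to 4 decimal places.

ψ = 0.2325

Raoult's law: Kᵢ = Pᵢˢᵃᵗ/P = Pᵢˢᵃᵗ/263.0.
  K_1 = 917.6/263.0 = 3.488973, K_2 = 184.4/263.0 = 0.701141, K_3 = 143.3/263.0 = 0.544867, K_4 = 76.5/263.0 = 0.290875
Rachford–Rice: g(ψ) = Σ zᵢ(Kᵢ−1)/(1+ψ(Kᵢ−1)) = 0.
Check two-phase: ΣzᵢKᵢ = 1.2733 > 1 and Σzᵢ/Kᵢ = 1.6254 > 1, so g(0) = 0.2733 > 0 and g(1) = -0.6254 < 0.
Iterate (Newton) starting at ψ = 0.63:
  ψ = 0.6300: g = -0.27934, g' = -0.6858 → ψ = 0.2227
  ψ = 0.2227: g = 0.00839, g' = -0.8668 → ψ = 0.2324
  ψ = 0.2324: g = 0.00008, g' = -0.8505 → ψ = 0.2325
Converged at ψ = 0.2325.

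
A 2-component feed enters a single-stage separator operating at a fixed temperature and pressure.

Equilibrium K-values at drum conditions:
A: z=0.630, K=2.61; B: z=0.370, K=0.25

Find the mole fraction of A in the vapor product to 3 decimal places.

y_A = 0.829

Let β = V/F and solve Σ zᵢ(Kᵢ−1)/(1+β(Kᵢ−1)) = 0.
Check two-phase: ΣzᵢKᵢ = 1.737 > 1 and Σzᵢ/Kᵢ = 1.721 > 1, so g(0) = 0.737 > 0 and g(1) = -0.721 < 0.
Binary case is linear: z₁(K₁−1)(1+β(K₂−1)) + z₂(K₂−1)(1+β(K₁−1)) = 0
⇒ β = [z₁(K₁−1)+z₂(K₂−1)] / [−(K₁−1)(K₂−1)] = 0.7368/1.2075 = 0.610
Compositions from xᵢ = zᵢ/(1+β(Kᵢ−1)), yᵢ = Kᵢxᵢ:
  A: x = 0.318, y = 0.829
  B: x = 0.682, y = 0.171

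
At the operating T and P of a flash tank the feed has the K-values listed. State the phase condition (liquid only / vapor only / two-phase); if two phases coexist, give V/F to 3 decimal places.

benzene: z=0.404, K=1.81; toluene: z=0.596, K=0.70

two-phase, V/F = 0.611

ΣzᵢKᵢ = 1.148; Σzᵢ/Kᵢ = 1.075.
Both exceed 1, so a two-phase solution exists.
Let ψ = V/F and solve Σ zᵢ(Kᵢ−1)/(1+ψ(Kᵢ−1)) = 0.
Iterate (Newton) starting at ψ = 0.55:
  ψ = 0.550: g = 0.0123, g' = -0.204 → ψ = 0.610
  ψ = 0.610: g = 0.0001, g' = -0.199 → ψ = 0.611
Converged at ψ = 0.611.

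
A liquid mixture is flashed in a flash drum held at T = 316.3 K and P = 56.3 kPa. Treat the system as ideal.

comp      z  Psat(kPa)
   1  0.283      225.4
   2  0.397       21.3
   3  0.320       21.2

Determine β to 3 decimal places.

β = 0.216

Raoult's law: Kᵢ = Pᵢˢᵃᵗ/P = Pᵢˢᵃᵗ/56.3.
  K_1 = 225.4/56.3 = 4.00355, K_2 = 21.3/56.3 = 0.37833, K_3 = 21.2/56.3 = 0.37655
Newton iteration, β⁰ = 0.35:
  β = 0.350: g = -0.1562, g' = -1.061 → β = 0.203
  β = 0.203: g = 0.0176, g' = -1.350 → β = 0.216
Converged at β = 0.216.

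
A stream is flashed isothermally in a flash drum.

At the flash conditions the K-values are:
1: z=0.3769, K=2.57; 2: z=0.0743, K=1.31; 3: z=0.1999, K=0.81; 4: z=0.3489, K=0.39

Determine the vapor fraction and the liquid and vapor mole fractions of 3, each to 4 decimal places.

ψ = 0.5057, x_3 = 0.2211, y_3 = 0.1791

Rachford–Rice: g(ψ) = Σ zᵢ(Kᵢ−1)/(1+ψ(Kᵢ−1)) = 0.
g(0) = ΣzᵢKᵢ − 1 = 0.3640 and g(1) = 1 − Σzᵢ/Kᵢ = -0.3448, so a root lies in (0, 1).
Newton–Raphson from ψ = 0.43:
  ψ = 0.4300: g = 0.04371, g' = -0.5838 → ψ = 0.5049
  ψ = 0.5049: g = 0.00045, g' = -0.5743 → ψ = 0.5057
Converged at ψ = 0.5057.
Compositions from xᵢ = zᵢ/(1+ψ(Kᵢ−1)), yᵢ = Kᵢxᵢ:
  1: x = 0.2101, y = 0.5400
  2: x = 0.0642, y = 0.0841
  3: x = 0.2211, y = 0.1791
  4: x = 0.5045, y = 0.1968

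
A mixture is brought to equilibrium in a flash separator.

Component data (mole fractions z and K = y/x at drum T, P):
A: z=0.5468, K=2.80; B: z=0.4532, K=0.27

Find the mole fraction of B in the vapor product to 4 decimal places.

Let β = V/F and solve Σ zᵢ(Kᵢ−1)/(1+β(Kᵢ−1)) = 0.
Feasibility: ΣzᵢKᵢ = 1.6534, Σzᵢ/Kᵢ = 1.8738 — both > 1, two phases present.
Binary case is linear: z₁(K₁−1)(1+β(K₂−1)) + z₂(K₂−1)(1+β(K₁−1)) = 0
⇒ β = [z₁(K₁−1)+z₂(K₂−1)] / [−(K₁−1)(K₂−1)] = 0.65340/1.31400 = 0.4973
Compositions from xᵢ = zᵢ/(1+β(Kᵢ−1)), yᵢ = Kᵢxᵢ:
  A: x = 0.2885, y = 0.8079
  B: x = 0.7115, y = 0.1921

y_B = 0.1921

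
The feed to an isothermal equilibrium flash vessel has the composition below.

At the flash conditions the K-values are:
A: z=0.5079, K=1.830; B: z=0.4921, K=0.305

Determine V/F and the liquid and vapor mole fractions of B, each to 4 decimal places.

V/F = 0.1379, x_B = 0.5443, y_B = 0.1660

Newton iteration, V/F⁰ = 0.43:
  V/F = 0.4300: g = -0.17711, g' = -0.6735 → V/F = 0.1671
  V/F = 0.1671: g = -0.01671, g' = -0.5741 → V/F = 0.1379
Converged at V/F = 0.1379.
Compositions from xᵢ = zᵢ/(1+V/F(Kᵢ−1)), yᵢ = Kᵢxᵢ:
  A: x = 0.4557, y = 0.8340
  B: x = 0.5443, y = 0.1660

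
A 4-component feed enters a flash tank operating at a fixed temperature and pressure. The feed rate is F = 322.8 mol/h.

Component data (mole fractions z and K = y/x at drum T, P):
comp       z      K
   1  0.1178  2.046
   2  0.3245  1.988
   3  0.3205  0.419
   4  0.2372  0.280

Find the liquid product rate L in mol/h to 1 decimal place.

L = 279.4 mol/h

Material balance + equilibrium reduce to Σ zᵢ(Kᵢ−1)/(1+β(Kᵢ−1)) = 0.
Feasibility: ΣzᵢKᵢ = 1.0868, Σzᵢ/Kᵢ = 1.8329 — both > 1, two phases present.
Iterate (Newton) starting at β = 0.5:
  β = 0.5000: g = -0.23380, g' = -0.7126 → β = 0.1719
  β = 0.1719: g = -0.02328, g' = -0.6177 → β = 0.1342
  β = 0.1342: g = 0.00011, g' = -0.6240 → β = 0.1344
Converged at β = 0.1344.
Then V = β·F = 0.1344·322.8 = 43.4 mol/h and L = F − V = 279.4 mol/h.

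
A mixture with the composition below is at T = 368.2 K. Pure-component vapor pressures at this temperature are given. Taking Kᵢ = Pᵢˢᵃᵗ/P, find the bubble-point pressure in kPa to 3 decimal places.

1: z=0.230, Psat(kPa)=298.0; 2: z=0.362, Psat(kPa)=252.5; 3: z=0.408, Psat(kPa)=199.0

At the bubble point ψ → 0, so ΣzᵢKᵢ = 1 with Kᵢ = Pᵢˢᵃᵗ/P ⇒ P = ΣzᵢPᵢˢᵃᵗ.
P = 0.230·298.0 + 0.362·252.5 + 0.408·199.0 = 241.137 kPa

Pbub = 241.137 kPa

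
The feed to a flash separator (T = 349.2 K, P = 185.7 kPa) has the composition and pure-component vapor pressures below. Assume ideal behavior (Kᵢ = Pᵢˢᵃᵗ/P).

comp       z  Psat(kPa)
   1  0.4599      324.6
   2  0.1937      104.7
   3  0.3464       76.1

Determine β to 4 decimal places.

Raoult's law: Kᵢ = Pᵢˢᵃᵗ/P = Pᵢˢᵃᵗ/185.7.
  K_1 = 324.6/185.7 = 1.747981, K_2 = 104.7/185.7 = 0.563813, K_3 = 76.1/185.7 = 0.409801
Material balance + equilibrium reduce to Σ zᵢ(Kᵢ−1)/(1+β(Kᵢ−1)) = 0.
Feasibility: ΣzᵢKᵢ = 1.0551, Σzᵢ/Kᵢ = 1.4519 — both > 1, two phases present.
Newton–Raphson from β = 0.3:
  β = 0.3000: g = -0.06469, g' = -0.3986 → β = 0.1377
  β = 0.1377: g = -0.00055, g' = -0.3962 → β = 0.1363
Converged at β = 0.1363.

β = 0.1363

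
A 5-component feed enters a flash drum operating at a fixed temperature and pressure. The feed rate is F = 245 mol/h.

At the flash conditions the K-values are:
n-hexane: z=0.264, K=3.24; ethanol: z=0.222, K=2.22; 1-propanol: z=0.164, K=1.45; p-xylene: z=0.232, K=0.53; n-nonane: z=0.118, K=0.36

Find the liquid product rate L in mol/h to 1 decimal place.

Newton–Raphson from ψ = 0.5:
  ψ = 0.500: g = 0.2538, g' = -0.636 → ψ = 0.899
  ψ = 0.899: g = 0.0114, g' = -0.659 → ψ = 0.916
Converged at ψ = 0.916.
Then V = ψ·F = 0.9159·245 = 224.4 mol/h and L = F − V = 20.6 mol/h.

L = 20.6 mol/h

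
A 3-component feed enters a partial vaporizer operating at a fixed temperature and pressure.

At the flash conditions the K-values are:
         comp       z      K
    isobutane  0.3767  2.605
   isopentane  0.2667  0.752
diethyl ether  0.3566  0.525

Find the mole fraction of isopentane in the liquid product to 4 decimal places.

Rachford–Rice: g(ψ) = Σ zᵢ(Kᵢ−1)/(1+ψ(Kᵢ−1)) = 0.
Feasibility: ΣzᵢKᵢ = 1.3691, Σzᵢ/Kᵢ = 1.1785 — both > 1, two phases present.
Newton–Raphson from ψ = 0.52:
  ψ = 0.5200: g = 0.02868, g' = -0.4518 → ψ = 0.5835
  ψ = 0.5835: g = 0.00056, g' = -0.4352 → ψ = 0.5848
Converged at ψ = 0.5848.
Compositions from xᵢ = zᵢ/(1+ψ(Kᵢ−1)), yᵢ = Kᵢxᵢ:
  isobutane: x = 0.1943, y = 0.5062
  isopentane: x = 0.3119, y = 0.2346
  diethyl ether: x = 0.4937, y = 0.2592

x_isopentane = 0.3119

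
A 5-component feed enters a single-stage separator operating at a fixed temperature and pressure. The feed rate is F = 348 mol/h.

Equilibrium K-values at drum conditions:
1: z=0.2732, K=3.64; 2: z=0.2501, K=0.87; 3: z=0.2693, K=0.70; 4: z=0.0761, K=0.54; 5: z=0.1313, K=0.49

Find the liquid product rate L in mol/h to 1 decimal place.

L = 138.8 mol/h

Rachford–Rice: g(β) = Σ zᵢ(Kᵢ−1)/(1+β(Kᵢ−1)) = 0.
g(0) = ΣzᵢKᵢ − 1 = 0.5060 and g(1) = 1 − Σzᵢ/Kᵢ = -0.1561, so a root lies in (0, 1).
Newton–Raphson from β = 0.67:
  β = 0.6700: g = -0.02856, g' = -0.4039 → β = 0.5993
  β = 0.5993: g = 0.00080, g' = -0.4281 → β = 0.6012
Converged at β = 0.6012.
Then V = β·F = 0.6012·348 = 209.2 mol/h and L = F − V = 138.8 mol/h.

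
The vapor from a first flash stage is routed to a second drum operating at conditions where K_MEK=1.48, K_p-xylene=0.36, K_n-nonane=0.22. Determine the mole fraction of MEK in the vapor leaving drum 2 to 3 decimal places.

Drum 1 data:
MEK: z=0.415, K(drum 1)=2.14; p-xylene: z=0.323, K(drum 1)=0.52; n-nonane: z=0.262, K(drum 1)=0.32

y_MEK (drum 2) = 0.873

Drum 1:
Let ψ₁ = V/F and solve Σ zᵢ(Kᵢ−1)/(1+ψ₁(Kᵢ−1)) = 0.
g(0) = ΣzᵢKᵢ − 1 = 0.140 and g(1) = 1 − Σzᵢ/Kᵢ = -0.634, so a root lies in (0, 1).
Newton iteration, ψ₁⁰ = 0.5:
  ψ₁ = 0.500: g = -0.1726, g' = -0.626 → ψ₁ = 0.224
  ψ₁ = 0.224: g = -0.0071, g' = -0.604 → ψ₁ = 0.212
Converged at ψ₁ = 0.212.
Drum-1 compositions:
  MEK: x = 0.334, y = 0.715
  p-xylene: x = 0.360, y = 0.187
  n-nonane: x = 0.306, y = 0.098
Drum-2 feed = drum-1 vapor: z₂ = (0.7150, 0.1870, 0.0980).
Drum 2:
Material balance + equilibrium reduce to Σ zᵢ(Kᵢ−1)/(1+ψ₂(Kᵢ−1)) = 0.
Feasibility: ΣzᵢKᵢ = 1.147, Σzᵢ/Kᵢ = 1.448 — both > 1, two phases present.
Newton iteration, ψ₂⁰ = 0.5:
  ψ₂ = 0.500: g = -0.0246, g' = -0.433 → ψ₂ = 0.443
  ψ₂ = 0.443: g = -0.0010, g' = -0.401 → ψ₂ = 0.441
Converged at ψ₂ = 0.441.
  MEK: x = 0.590, y = 0.873
  p-xylene: x = 0.261, y = 0.094
  n-nonane: x = 0.149, y = 0.033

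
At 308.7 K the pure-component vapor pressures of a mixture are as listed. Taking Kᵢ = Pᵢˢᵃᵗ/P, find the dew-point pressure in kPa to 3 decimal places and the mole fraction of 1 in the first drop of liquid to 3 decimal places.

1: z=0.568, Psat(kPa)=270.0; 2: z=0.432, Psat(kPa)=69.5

At the dew point ψ → 1, so Σzᵢ/Kᵢ = 1 with Kᵢ = Pᵢˢᵃᵗ/P ⇒ 1/P = Σzᵢ/Pᵢˢᵃᵗ.
1/P = 0.568/270.0 + 0.432/69.5 = 0.008320 ⇒ P = 120.199 kPa
xᵢ = zᵢP/Pᵢˢᵃᵗ ⇒ x_1 = 0.568·120.199/270.0 = 0.253

Pdew = 120.199 kPa, x_1 = 0.253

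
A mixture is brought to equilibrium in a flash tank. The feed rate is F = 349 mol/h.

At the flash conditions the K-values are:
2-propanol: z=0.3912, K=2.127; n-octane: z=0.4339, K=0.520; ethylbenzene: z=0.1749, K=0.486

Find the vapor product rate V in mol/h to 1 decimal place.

Material balance + equilibrium reduce to Σ zᵢ(Kᵢ−1)/(1+ψ(Kᵢ−1)) = 0.
Feasibility: ΣzᵢKᵢ = 1.1427, Σzᵢ/Kᵢ = 1.3782 — both > 1, two phases present.
Iterate (Newton) starting at ψ = 0.45:
  ψ = 0.4500: g = -0.09007, g' = -0.4596 → ψ = 0.2540
  ψ = 0.2540: g = 0.00217, g' = -0.4911 → ψ = 0.2584
Converged at ψ = 0.2584.
Then V = ψ·F = 0.2584·349 = 90.2 mol/h and L = F − V = 258.8 mol/h.

V = 90.2 mol/h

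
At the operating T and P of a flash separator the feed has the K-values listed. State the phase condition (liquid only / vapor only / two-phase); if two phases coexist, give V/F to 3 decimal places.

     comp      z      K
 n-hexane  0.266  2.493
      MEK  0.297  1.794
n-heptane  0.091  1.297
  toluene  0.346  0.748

vapor only

ΣzᵢKᵢ = 1.573; Σzᵢ/Kᵢ = 0.805.
Since Σzᵢ/Kᵢ < 1 the mixture is above its dew point — single vapor phase.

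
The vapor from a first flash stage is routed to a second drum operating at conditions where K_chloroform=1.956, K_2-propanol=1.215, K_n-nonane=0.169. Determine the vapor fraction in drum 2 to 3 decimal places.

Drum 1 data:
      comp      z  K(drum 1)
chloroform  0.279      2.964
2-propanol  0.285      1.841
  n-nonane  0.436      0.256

Drum 1:
Let ψ₁ = V/F and solve Σ zᵢ(Kᵢ−1)/(1+ψ₁(Kᵢ−1)) = 0.
Check two-phase: ΣzᵢKᵢ = 1.463 > 1 and Σzᵢ/Kᵢ = 1.952 > 1, so g(0) = 0.463 > 0 and g(1) = -0.952 < 0.
Newton–Raphson from ψ₁ = 0.5:
  ψ₁ = 0.500: g = -0.0713, g' = -0.986 → ψ₁ = 0.428
  ψ₁ = 0.428: g = -0.0016, g' = -0.946 → ψ₁ = 0.426
Converged at ψ₁ = 0.426.
Drum-1 compositions:
  chloroform: x = 0.152, y = 0.450
  2-propanol: x = 0.210, y = 0.386
  n-nonane: x = 0.638, y = 0.163
Drum-2 feed = drum-1 vapor: z₂ = (0.4503, 0.3863, 0.1634).
Drum 2:
Material balance + equilibrium reduce to Σ zᵢ(Kᵢ−1)/(1+ψ₂(Kᵢ−1)) = 0.
Feasibility: ΣzᵢKᵢ = 1.378, Σzᵢ/Kᵢ = 1.515 — both > 1, two phases present.
Iterate (Newton) starting at ψ₂ = 0.35:
  ψ₂ = 0.350: g = 0.2083, g' = -0.471 → ψ₂ = 0.792
  ψ₂ = 0.792: g = -0.0817, g' = -1.114 → ψ₂ = 0.719
  ψ₂ = 0.719: g = -0.0103, g' = -0.855 → ψ₂ = 0.707
Converged at ψ₂ = 0.707.
  chloroform: x = 0.269, y = 0.526
  2-propanol: x = 0.335, y = 0.407
  n-nonane: x = 0.396, y = 0.067

V/F (drum 2) = 0.707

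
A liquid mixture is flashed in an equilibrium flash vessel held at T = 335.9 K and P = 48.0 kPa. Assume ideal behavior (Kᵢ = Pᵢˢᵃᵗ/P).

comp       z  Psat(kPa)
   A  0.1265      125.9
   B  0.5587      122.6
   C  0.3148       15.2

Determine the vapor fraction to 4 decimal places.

Raoult's law: Kᵢ = Pᵢˢᵃᵗ/P = Pᵢˢᵃᵗ/48.0.
  K_A = 125.9/48.0 = 2.622917, K_B = 122.6/48.0 = 2.554167, K_C = 15.2/48.0 = 0.316667
Material balance + equilibrium reduce to Σ zᵢ(Kᵢ−1)/(1+ψ(Kᵢ−1)) = 0.
Check two-phase: ΣzᵢKᵢ = 1.8585 > 1 and Σzᵢ/Kᵢ = 1.2611 > 1, so g(0) = 0.8585 > 0 and g(1) = -0.2611 < 0.
Newton–Raphson from ψ = 0.35:
  ψ = 0.3500: g = 0.41059, g' = -0.9556 → ψ = 0.7797
  ψ = 0.7797: g = 0.02280, g' = -1.0142 → ψ = 0.8022
  ψ = 0.8022: g = -0.00040, g' = -1.0502 → ψ = 0.8018
Converged at ψ = 0.8018.

ψ = 0.8018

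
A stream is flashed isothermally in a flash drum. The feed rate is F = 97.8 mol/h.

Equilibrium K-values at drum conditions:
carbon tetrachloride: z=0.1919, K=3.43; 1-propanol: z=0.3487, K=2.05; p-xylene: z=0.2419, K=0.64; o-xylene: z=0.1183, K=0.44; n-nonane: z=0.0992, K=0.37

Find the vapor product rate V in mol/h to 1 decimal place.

V = 76.4 mol/h

Let β = V/F and solve Σ zᵢ(Kᵢ−1)/(1+β(Kᵢ−1)) = 0.
g(0) = ΣzᵢKᵢ − 1 = 0.6166 and g(1) = 1 − Σzᵢ/Kᵢ = -0.1410, so a root lies in (0, 1).
Newton iteration, β⁰ = 0.51:
  β = 0.5100: g = 0.15521, g' = -0.5942 → β = 0.7712
  β = 0.7712: g = 0.00586, g' = -0.5785 → β = 0.7813
Converged at β = 0.7813.
Then V = β·F = 0.7813·97.8 = 76.4 mol/h and L = F − V = 21.4 mol/h.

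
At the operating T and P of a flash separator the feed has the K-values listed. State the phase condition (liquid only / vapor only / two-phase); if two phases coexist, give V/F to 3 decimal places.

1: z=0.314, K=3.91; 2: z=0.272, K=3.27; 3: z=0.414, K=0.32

ΣzᵢKᵢ = 2.250; Σzᵢ/Kᵢ = 1.457.
Both exceed 1, so a two-phase solution exists.
Let ψ = V/F and solve Σ zᵢ(Kᵢ−1)/(1+ψ(Kᵢ−1)) = 0.
Iterate (Newton) starting at ψ = 0.39:
  ψ = 0.390: g = 0.3724, g' = -1.332 → ψ = 0.670
  ψ = 0.670: g = 0.0382, g' = -1.172 → ψ = 0.702
Converged at ψ = 0.702.

two-phase, V/F = 0.702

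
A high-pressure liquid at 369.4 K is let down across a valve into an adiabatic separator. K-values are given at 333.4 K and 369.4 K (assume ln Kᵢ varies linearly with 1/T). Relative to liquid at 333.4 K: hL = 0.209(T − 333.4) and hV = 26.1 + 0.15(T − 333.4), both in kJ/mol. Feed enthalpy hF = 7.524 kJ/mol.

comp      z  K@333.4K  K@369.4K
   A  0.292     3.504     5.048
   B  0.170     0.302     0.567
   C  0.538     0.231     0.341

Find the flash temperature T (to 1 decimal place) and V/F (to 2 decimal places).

Adiabatic flash: solve Rachford–Rice at each trial T, then check hF = ψ·hV(T) + (1−ψ)·hL(T).
  T = 333.4 K: K = (3.504, 0.302, 0.231), RR gives ψ = 0.106, H_out = 2.754 kJ/mol
  T = 369.4 K: K = (5.048, 0.567, 0.341), RR gives ψ = 0.305, H_out = 14.844 kJ/mol
  T = 351.4 K: K = (4.245, 0.421, 0.283), RR gives ψ = 0.208, H_out = 8.982 kJ/mol
  T = 342.4 K: K = (3.867, 0.358, 0.257), RR gives ψ = 0.159, H_out = 5.944 kJ/mol
  T = 346.9 K: K = (4.054, 0.388, 0.270), RR gives ψ = 0.184, H_out = 7.477 kJ/mol
  T = 349.1 K: K = (4.147, 0.404, 0.276), RR gives ψ = 0.196, H_out = 8.216 kJ/mol
Linear interpolation between T = 346.9 (H_out = 7.477) and T = 349.1 (H_out = 8.216) on hF = 7.524 gives T ≈ 347.0 K, at which ψ = 0.18.

T = 347.0 K, V/F = 0.18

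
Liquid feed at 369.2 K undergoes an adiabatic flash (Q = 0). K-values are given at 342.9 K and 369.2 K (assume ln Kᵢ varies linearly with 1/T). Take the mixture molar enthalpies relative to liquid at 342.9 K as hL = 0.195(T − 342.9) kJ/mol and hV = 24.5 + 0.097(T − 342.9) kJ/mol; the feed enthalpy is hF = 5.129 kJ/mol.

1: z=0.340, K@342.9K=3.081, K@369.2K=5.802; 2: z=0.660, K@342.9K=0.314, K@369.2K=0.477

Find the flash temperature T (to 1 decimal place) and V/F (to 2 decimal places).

Adiabatic flash: solve Rachford–Rice at each trial T, then check hF = ψ·hV(T) + (1−ψ)·hL(T).
  T = 342.9 K: K = (3.081, 0.314), RR gives ψ = 0.178, H_out = 4.373 kJ/mol
  T = 369.2 K: K = (5.802, 0.477), RR gives ψ = 0.513, H_out = 16.367 kJ/mol
  T = 356.0 K: K = (4.273, 0.390), RR gives ψ = 0.355, H_out = 10.806 kJ/mol
  T = 349.4 K: K = (3.635, 0.350), RR gives ψ = 0.273, H_out = 7.777 kJ/mol
  T = 346.1 K: K = (3.345, 0.332), RR gives ψ = 0.227, H_out = 6.118 kJ/mol
  T = 344.5 K: K = (3.211, 0.323), RR gives ψ = 0.203, H_out = 5.264 kJ/mol
Linear interpolation between T = 342.9 (H_out = 4.373) and T = 344.5 (H_out = 5.264) on hF = 5.129 gives T ≈ 344.3 K, at which ψ = 0.20.

T = 344.3 K, V/F = 0.20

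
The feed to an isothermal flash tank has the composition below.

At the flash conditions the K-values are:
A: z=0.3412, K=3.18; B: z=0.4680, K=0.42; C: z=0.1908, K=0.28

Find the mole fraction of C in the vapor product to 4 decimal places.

Rachford–Rice: g(V/F) = Σ zᵢ(Kᵢ−1)/(1+V/F(Kᵢ−1)) = 0.
g(0) = ΣzᵢKᵢ − 1 = 0.3350 and g(1) = 1 − Σzᵢ/Kᵢ = -0.9030, so a root lies in (0, 1).
Iterate (Newton) starting at V/F = 0.5:
  V/F = 0.5000: g = -0.24107, g' = -0.9250 → V/F = 0.2394
  V/F = 0.2394: g = 0.00756, g' = -1.0568 → V/F = 0.2465
  V/F = 0.2465: g = 0.00004, g' = -1.0465 → V/F = 0.2466
Converged at V/F = 0.2466.
Compositions from xᵢ = zᵢ/(1+V/F(Kᵢ−1)), yᵢ = Kᵢxᵢ:
  A: x = 0.2219, y = 0.7057
  B: x = 0.5461, y = 0.2294
  C: x = 0.2320, y = 0.0650

y_C = 0.0650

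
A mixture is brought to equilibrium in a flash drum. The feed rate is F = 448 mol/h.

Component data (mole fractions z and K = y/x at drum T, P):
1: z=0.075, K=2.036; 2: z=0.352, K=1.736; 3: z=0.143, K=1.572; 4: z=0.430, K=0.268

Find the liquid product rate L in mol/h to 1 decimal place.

Rachford–Rice: g(V/F) = Σ zᵢ(Kᵢ−1)/(1+V/F(Kᵢ−1)) = 0.
Feasibility: ΣzᵢKᵢ = 1.104, Σzᵢ/Kᵢ = 1.935 — both > 1, two phases present.
Newton–Raphson from V/F = 0.6:
  V/F = 0.600: g = -0.2727, g' = -0.881 → V/F = 0.290
  V/F = 0.290: g = -0.0564, g' = -0.583 → V/F = 0.194
  V/F = 0.194: g = -0.0016, g' = -0.553 → V/F = 0.191
Converged at V/F = 0.191.
Then V = V/F·F = 0.1907·448 = 85.4 mol/h and L = F − V = 362.6 mol/h.

L = 362.6 mol/h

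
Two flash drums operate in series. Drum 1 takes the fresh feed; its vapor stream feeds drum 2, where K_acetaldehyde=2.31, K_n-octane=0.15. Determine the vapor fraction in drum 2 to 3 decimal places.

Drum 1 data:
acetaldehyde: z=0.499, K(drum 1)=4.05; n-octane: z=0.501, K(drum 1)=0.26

Drum 1:
Binary case is linear: z₁(K₁−1)(1+ψ₁(K₂−1)) + z₂(K₂−1)(1+ψ₁(K₁−1)) = 0
⇒ ψ₁ = [z₁(K₁−1)+z₂(K₂−1)] / [−(K₁−1)(K₂−1)] = 1.1512/2.2570 = 0.510
Drum-1 compositions:
  acetaldehyde: x = 0.195, y = 0.791
  n-octane: x = 0.805, y = 0.209
Drum-2 feed = drum-1 vapor: z₂ = (0.7908, 0.2092).
Drum 2:
Rachford–Rice: g(ψ₂) = Σ zᵢ(Kᵢ−1)/(1+ψ₂(Kᵢ−1)) = 0.
Check two-phase: ΣzᵢKᵢ = 1.858 > 1 and Σzᵢ/Kᵢ = 1.737 > 1, so g(0) = 0.858 > 0 and g(1) = -0.737 < 0.
Binary case is linear: z₁(K₁−1)(1+ψ₂(K₂−1)) + z₂(K₂−1)(1+ψ₂(K₁−1)) = 0
⇒ ψ₂ = [z₁(K₁−1)+z₂(K₂−1)] / [−(K₁−1)(K₂−1)] = 0.8581/1.1135 = 0.771
  acetaldehyde: x = 0.394, y = 0.909
  n-octane: x = 0.606, y = 0.091

V/F (drum 2) = 0.771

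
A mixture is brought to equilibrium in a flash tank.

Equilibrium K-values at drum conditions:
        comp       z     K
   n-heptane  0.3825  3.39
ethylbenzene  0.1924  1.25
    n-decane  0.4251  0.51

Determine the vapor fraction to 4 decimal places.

ψ = 0.8211

Newton–Raphson from ψ = 0.56:
  ψ = 0.5600: g = 0.14606, g' = -0.6027 → ψ = 0.8024
  ψ = 0.8024: g = 0.01014, g' = -0.5422 → ψ = 0.8211
Converged at ψ = 0.8211.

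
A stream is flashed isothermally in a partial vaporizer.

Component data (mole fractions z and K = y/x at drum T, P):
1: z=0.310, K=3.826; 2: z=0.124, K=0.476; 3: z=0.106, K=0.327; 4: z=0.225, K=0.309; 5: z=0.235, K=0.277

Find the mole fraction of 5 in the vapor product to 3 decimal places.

y_5 = 0.077

Let ψ = V/F and solve Σ zᵢ(Kᵢ−1)/(1+ψ(Kᵢ−1)) = 0.
g(0) = ΣzᵢKᵢ − 1 = 0.414 and g(1) = 1 − Σzᵢ/Kᵢ = -1.242, so a root lies in (0, 1).
Newton–Raphson from ψ = 0.44:
  ψ = 0.440: g = -0.2679, g' = -1.132 → ψ = 0.203
  ψ = 0.203: g = 0.0208, g' = -1.420 → ψ = 0.218
Converged at ψ = 0.218.
Compositions from xᵢ = zᵢ/(1+ψ(Kᵢ−1)), yᵢ = Kᵢxᵢ:
  1: x = 0.192, y = 0.734
  2: x = 0.140, y = 0.067
  3: x = 0.124, y = 0.041
  4: x = 0.265, y = 0.082
  5: x = 0.279, y = 0.077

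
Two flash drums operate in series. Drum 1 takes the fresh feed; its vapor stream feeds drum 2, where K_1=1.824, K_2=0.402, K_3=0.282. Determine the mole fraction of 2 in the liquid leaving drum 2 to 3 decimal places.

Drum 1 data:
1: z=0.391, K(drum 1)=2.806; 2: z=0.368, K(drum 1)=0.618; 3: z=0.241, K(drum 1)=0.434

Drum 1:
Let ψ₁ = V/F and solve Σ zᵢ(Kᵢ−1)/(1+ψ₁(Kᵢ−1)) = 0.
Check two-phase: ΣzᵢKᵢ = 1.429 > 1 and Σzᵢ/Kᵢ = 1.290 > 1, so g(0) = 0.429 > 0 and g(1) = -0.290 < 0.
Iterate (Newton) starting at ψ₁ = 0.5:
  ψ₁ = 0.500: g = 0.0071, g' = -0.584 → ψ₁ = 0.512
Converged at ψ₁ = 0.512.
Drum-1 compositions:
  1: x = 0.203, y = 0.570
  2: x = 0.458, y = 0.283
  3: x = 0.339, y = 0.147
Drum-2 feed = drum-1 vapor: z₂ = (0.5700, 0.2827, 0.1473).
Drum 2:
Material balance + equilibrium reduce to Σ zᵢ(Kᵢ−1)/(1+ψ₂(Kᵢ−1)) = 0.
Check two-phase: ΣzᵢKᵢ = 1.195 > 1 and Σzᵢ/Kᵢ = 1.538 > 1, so g(0) = 0.195 > 0 and g(1) = -0.538 < 0.
Newton–Raphson from ψ₂ = 0.5:
  ψ₂ = 0.500: g = -0.0736, g' = -0.585 → ψ₂ = 0.374
  ψ₂ = 0.374: g = -0.0034, g' = -0.536 → ψ₂ = 0.368
Converged at ψ₂ = 0.368.
  1: x = 0.437, y = 0.798
  2: x = 0.362, y = 0.146
  3: x = 0.200, y = 0.056

x_2 (drum 2) = 0.362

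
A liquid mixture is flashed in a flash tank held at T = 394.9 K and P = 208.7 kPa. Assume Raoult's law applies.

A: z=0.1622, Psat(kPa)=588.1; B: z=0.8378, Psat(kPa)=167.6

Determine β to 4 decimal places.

β = 0.3628

Raoult's law: Kᵢ = Pᵢˢᵃᵗ/P = Pᵢˢᵃᵗ/208.7.
  K_A = 588.1/208.7 = 2.817920, K_B = 167.6/208.7 = 0.803067
Binary case is linear: z₁(K₁−1)(1+β(K₂−1)) + z₂(K₂−1)(1+β(K₁−1)) = 0
⇒ β = [z₁(K₁−1)+z₂(K₂−1)] / [−(K₁−1)(K₂−1)] = 0.12988/0.35801 = 0.3628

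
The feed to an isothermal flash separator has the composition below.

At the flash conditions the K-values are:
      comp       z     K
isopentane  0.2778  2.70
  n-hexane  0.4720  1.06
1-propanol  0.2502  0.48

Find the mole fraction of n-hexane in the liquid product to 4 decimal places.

x_n-hexane = 0.4501

Material balance + equilibrium reduce to Σ zᵢ(Kᵢ−1)/(1+ψ(Kᵢ−1)) = 0.
Feasibility: ΣzᵢKᵢ = 1.3705, Σzᵢ/Kᵢ = 1.0694 — both > 1, two phases present.
Iterate (Newton) starting at ψ = 0.5:
  ψ = 0.5000: g = 0.10695, g' = -0.3597 → ψ = 0.7973
  ψ = 0.7973: g = 0.00527, g' = -0.3437 → ψ = 0.8127
  ψ = 0.8127: g = -0.00002, g' = -0.3460 → ψ = 0.8126
Converged at ψ = 0.8126.
Compositions from xᵢ = zᵢ/(1+ψ(Kᵢ−1)), yᵢ = Kᵢxᵢ:
  isopentane: x = 0.1167, y = 0.3150
  n-hexane: x = 0.4501, y = 0.4771
  1-propanol: x = 0.4333, y = 0.2080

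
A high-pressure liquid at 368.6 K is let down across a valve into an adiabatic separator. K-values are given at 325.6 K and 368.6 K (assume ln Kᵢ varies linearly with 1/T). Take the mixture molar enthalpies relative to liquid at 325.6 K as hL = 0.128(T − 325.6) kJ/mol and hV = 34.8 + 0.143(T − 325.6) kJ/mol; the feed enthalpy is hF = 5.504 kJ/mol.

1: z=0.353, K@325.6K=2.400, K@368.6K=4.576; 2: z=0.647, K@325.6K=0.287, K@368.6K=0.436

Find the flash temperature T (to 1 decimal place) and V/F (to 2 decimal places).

T = 332.7 K, V/F = 0.13

Adiabatic flash: solve Rachford–Rice at each trial T, then check hF = ψ·hV(T) + (1−ψ)·hL(T).
  T = 325.6 K: K = (2.400, 0.287), RR gives ψ = 0.033, H_out = 1.147 kJ/mol
  T = 368.6 K: K = (4.576, 0.436), RR gives ψ = 0.445, H_out = 21.276 kJ/mol
  T = 347.1 K: K = (3.381, 0.358), RR gives ψ = 0.278, H_out = 12.530 kJ/mol
  T = 336.4 K: K = (2.866, 0.322), RR gives ψ = 0.174, H_out = 7.466 kJ/mol
  T = 331.0 K: K = (2.627, 0.304), RR gives ψ = 0.110, H_out = 4.516 kJ/mol
  T = 333.7 K: K = (2.745, 0.313), RR gives ψ = 0.143, H_out = 6.034 kJ/mol
  T = 332.4 K: K = (2.688, 0.309), RR gives ψ = 0.127, H_out = 5.315 kJ/mol
Linear interpolation between T = 332.4 (H_out = 5.315) and T = 333.7 (H_out = 6.034) on hF = 5.504 gives T ≈ 332.7 K, at which ψ = 0.13.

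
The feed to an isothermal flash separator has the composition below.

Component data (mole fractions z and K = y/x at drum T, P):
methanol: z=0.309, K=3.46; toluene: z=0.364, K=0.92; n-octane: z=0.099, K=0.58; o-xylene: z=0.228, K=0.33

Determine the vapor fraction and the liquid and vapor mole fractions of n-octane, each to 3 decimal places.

ψ = 0.545, x_n-octane = 0.128, y_n-octane = 0.074

Newton iteration, ψ⁰ = 0.5:
  ψ = 0.500: g = 0.0282, g' = -0.638 → ψ = 0.544
  ψ = 0.544: g = 0.0003, g' = -0.627 → ψ = 0.545
Converged at ψ = 0.545.
Compositions from xᵢ = zᵢ/(1+ψ(Kᵢ−1)), yᵢ = Kᵢxᵢ:
  methanol: x = 0.132, y = 0.457
  toluene: x = 0.381, y = 0.350
  n-octane: x = 0.128, y = 0.074
  o-xylene: x = 0.359, y = 0.118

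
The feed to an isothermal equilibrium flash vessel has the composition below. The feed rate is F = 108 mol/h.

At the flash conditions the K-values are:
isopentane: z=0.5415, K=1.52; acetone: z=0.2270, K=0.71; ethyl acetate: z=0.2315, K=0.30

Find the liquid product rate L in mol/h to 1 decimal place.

Let ψ = V/F and solve Σ zᵢ(Kᵢ−1)/(1+ψ(Kᵢ−1)) = 0.
Feasibility: ΣzᵢKᵢ = 1.0537, Σzᵢ/Kᵢ = 1.4476 — both > 1, two phases present.
Iterate (Newton) starting at ψ = 0.62:
  ψ = 0.6200: g = -0.15364, g' = -0.4662 → ψ = 0.2904
  ψ = 0.2904: g = -0.03066, g' = -0.3120 → ψ = 0.1922
  ψ = 0.1922: g = -0.00096, g' = -0.2939 → ψ = 0.1889
Converged at ψ = 0.1889.
Then V = ψ·F = 0.1889·108 = 20.4 mol/h and L = F − V = 87.6 mol/h.

L = 87.6 mol/h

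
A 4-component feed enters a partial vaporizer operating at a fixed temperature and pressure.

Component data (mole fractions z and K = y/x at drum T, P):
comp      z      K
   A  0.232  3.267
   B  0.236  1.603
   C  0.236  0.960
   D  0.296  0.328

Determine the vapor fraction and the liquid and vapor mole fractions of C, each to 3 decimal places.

ψ = 0.575, x_C = 0.242, y_C = 0.232

Let ψ = V/F and solve Σ zᵢ(Kᵢ−1)/(1+ψ(Kᵢ−1)) = 0.
g(0) = ΣzᵢKᵢ − 1 = 0.460 and g(1) = 1 − Σzᵢ/Kᵢ = -0.367, so a root lies in (0, 1).
Iterate (Newton) starting at ψ = 0.5:
  ψ = 0.500: g = 0.0467, g' = -0.616 → ψ = 0.576
  ψ = 0.576: g = -0.0003, g' = -0.628 → ψ = 0.575
Converged at ψ = 0.575.
Compositions from xᵢ = zᵢ/(1+ψ(Kᵢ−1)), yᵢ = Kᵢxᵢ:
  A: x = 0.101, y = 0.329
  B: x = 0.175, y = 0.281
  C: x = 0.242, y = 0.232
  D: x = 0.483, y = 0.158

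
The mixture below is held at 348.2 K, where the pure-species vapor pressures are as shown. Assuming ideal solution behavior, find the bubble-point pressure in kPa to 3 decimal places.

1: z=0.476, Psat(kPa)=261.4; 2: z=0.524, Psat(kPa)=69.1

Pbub = 160.635 kPa

At the bubble point ψ → 0, so ΣzᵢKᵢ = 1 with Kᵢ = Pᵢˢᵃᵗ/P ⇒ P = ΣzᵢPᵢˢᵃᵗ.
P = 0.476·261.4 + 0.524·69.1 = 160.635 kPa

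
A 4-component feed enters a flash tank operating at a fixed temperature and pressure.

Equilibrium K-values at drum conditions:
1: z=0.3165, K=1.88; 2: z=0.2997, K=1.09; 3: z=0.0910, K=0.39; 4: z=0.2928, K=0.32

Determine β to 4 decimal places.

β = 0.1248

Let β = V/F and solve Σ zᵢ(Kᵢ−1)/(1+β(Kᵢ−1)) = 0.
Feasibility: ΣzᵢKᵢ = 1.0509, Σzᵢ/Kᵢ = 1.5916 — both > 1, two phases present.
Newton–Raphson from β = 0.5:
  β = 0.5000: g = -0.16232, g' = -0.5013 → β = 0.1762
  β = 0.1762: g = -0.02073, g' = -0.4033 → β = 0.1248
Converged at β = 0.1248.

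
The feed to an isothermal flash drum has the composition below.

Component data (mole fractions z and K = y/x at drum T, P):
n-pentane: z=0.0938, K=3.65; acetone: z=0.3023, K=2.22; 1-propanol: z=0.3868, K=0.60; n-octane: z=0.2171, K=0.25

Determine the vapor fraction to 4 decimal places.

Newton–Raphson from ψ = 0.64:
  ψ = 0.6400: g = -0.22178, g' = -0.7959 → ψ = 0.3614
  ψ = 0.3614: g = -0.02128, g' = -0.7030 → ψ = 0.3311
  ψ = 0.3311: g = 0.00015, g' = -0.7135 → ψ = 0.3313
Converged at ψ = 0.3313.

ψ = 0.3313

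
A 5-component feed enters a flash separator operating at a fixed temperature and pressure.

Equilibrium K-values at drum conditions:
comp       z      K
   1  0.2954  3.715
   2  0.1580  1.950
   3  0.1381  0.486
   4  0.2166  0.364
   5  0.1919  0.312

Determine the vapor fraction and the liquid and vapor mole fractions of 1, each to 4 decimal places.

ψ = 0.4389, x_1 = 0.1348, y_1 = 0.5008

Rachford–Rice: g(ψ) = Σ zᵢ(Kᵢ−1)/(1+ψ(Kᵢ−1)) = 0.
g(0) = ΣzᵢKᵢ − 1 = 0.6113 and g(1) = 1 − Σzᵢ/Kᵢ = -0.6548, so a root lies in (0, 1).
Newton iteration, ψ⁰ = 0.47:
  ψ = 0.4700: g = -0.02907, g' = -0.9286 → ψ = 0.4387
  ψ = 0.4387: g = 0.00017, g' = -0.9403 → ψ = 0.4389
Converged at ψ = 0.4389.
Compositions from xᵢ = zᵢ/(1+ψ(Kᵢ−1)), yᵢ = Kᵢxᵢ:
  1: x = 0.1348, y = 0.5008
  2: x = 0.1115, y = 0.2174
  3: x = 0.1783, y = 0.0867
  4: x = 0.3005, y = 0.1094
  5: x = 0.2749, y = 0.0858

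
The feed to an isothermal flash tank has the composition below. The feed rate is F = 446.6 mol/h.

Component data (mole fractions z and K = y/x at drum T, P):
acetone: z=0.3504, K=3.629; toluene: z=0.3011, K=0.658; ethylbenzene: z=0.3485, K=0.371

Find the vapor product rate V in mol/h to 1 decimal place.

V = 198.0 mol/h

Iterate (Newton) starting at V/F = 0.53:
  V/F = 0.5300: g = -0.06970, g' = -0.7856 → V/F = 0.4413
  V/F = 0.4413: g = 0.00176, g' = -0.8321 → V/F = 0.4434
Converged at V/F = 0.4434.
Then V = V/F·F = 0.4434·446.6 = 198.0 mol/h and L = F − V = 248.6 mol/h.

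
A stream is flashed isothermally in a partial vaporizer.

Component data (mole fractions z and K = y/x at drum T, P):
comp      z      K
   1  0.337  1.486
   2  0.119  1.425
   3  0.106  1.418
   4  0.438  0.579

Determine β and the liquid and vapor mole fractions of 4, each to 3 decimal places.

Let β = V/F and solve Σ zᵢ(Kᵢ−1)/(1+β(Kᵢ−1)) = 0.
g(0) = ΣzᵢKᵢ − 1 = 0.074 and g(1) = 1 − Σzᵢ/Kᵢ = -0.142, so a root lies in (0, 1).
Iterate (Newton) starting at β = 0.51:
  β = 0.510: g = -0.0255, g' = -0.204 → β = 0.385
  β = 0.385: g = -0.0005, g' = -0.197 → β = 0.383
Converged at β = 0.383.
Compositions from xᵢ = zᵢ/(1+β(Kᵢ−1)), yᵢ = Kᵢxᵢ:
  1: x = 0.284, y = 0.422
  2: x = 0.102, y = 0.146
  3: x = 0.091, y = 0.130
  4: x = 0.522, y = 0.302

β = 0.383, x_4 = 0.522, y_4 = 0.302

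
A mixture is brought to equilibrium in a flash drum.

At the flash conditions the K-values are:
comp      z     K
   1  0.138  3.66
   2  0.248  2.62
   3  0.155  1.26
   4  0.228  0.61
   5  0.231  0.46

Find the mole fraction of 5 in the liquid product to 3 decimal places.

Iterate (Newton) starting at ψ = 0.5:
  ψ = 0.500: g = 0.1338, g' = -0.567 → ψ = 0.736
  ψ = 0.736: g = 0.0094, g' = -0.508 → ψ = 0.755
Converged at ψ = 0.755.
Compositions from xᵢ = zᵢ/(1+ψ(Kᵢ−1)), yᵢ = Kᵢxᵢ:
  1: x = 0.046, y = 0.168
  2: x = 0.112, y = 0.292
  3: x = 0.130, y = 0.163
  4: x = 0.323, y = 0.197
  5: x = 0.390, y = 0.179

x_5 = 0.390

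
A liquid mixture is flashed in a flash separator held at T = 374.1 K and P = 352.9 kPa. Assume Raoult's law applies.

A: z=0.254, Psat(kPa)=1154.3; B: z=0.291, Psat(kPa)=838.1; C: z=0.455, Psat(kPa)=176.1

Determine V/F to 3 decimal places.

Raoult's law: Kᵢ = Pᵢˢᵃᵗ/P = Pᵢˢᵃᵗ/352.9.
  K_A = 1154.3/352.9 = 3.27090, K_B = 838.1/352.9 = 2.37489, K_C = 176.1/352.9 = 0.49901
Newton iteration, V/F⁰ = 0.58:
  V/F = 0.580: g = 0.1502, g' = -0.641 → V/F = 0.814
  V/F = 0.814: g = 0.0062, g' = -0.610 → V/F = 0.824
Converged at V/F = 0.824.

V/F = 0.824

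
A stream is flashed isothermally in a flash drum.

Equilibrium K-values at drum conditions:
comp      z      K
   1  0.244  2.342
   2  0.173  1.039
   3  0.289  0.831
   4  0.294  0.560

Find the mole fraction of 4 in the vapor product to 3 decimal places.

Material balance + equilibrium reduce to Σ zᵢ(Kᵢ−1)/(1+V/F(Kᵢ−1)) = 0.
Check two-phase: ΣzᵢKᵢ = 1.156 > 1 and Σzᵢ/Kᵢ = 1.143 > 1, so g(0) = 0.156 > 0 and g(1) = -0.143 < 0.
Newton iteration, V/F⁰ = 0.59:
  V/F = 0.590: g = -0.0396, g' = -0.251 → V/F = 0.432
  V/F = 0.432: g = 0.0014, g' = -0.273 → V/F = 0.438
Converged at V/F = 0.438.
Compositions from xᵢ = zᵢ/(1+V/F(Kᵢ−1)), yᵢ = Kᵢxᵢ:
  1: x = 0.154, y = 0.360
  2: x = 0.170, y = 0.177
  3: x = 0.312, y = 0.259
  4: x = 0.364, y = 0.204

y_4 = 0.204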